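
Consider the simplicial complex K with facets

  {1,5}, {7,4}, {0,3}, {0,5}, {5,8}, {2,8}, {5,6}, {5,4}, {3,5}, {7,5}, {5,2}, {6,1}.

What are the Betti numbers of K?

b_0 = 1, b_1 = 4.

Fix the vertex order 0 < 1 < 2 < 3 < 4 < 5 < 6 < 7 < 8 and write every simplex with vertices in increasing order. Then dim K = 1 and the simplices of K are:

  0-simplices (9): [0], [1], [2], [3], [4], [5], [6], [7], [8]
  1-simplices (12): [0,3], [0,5], [1,5], [1,6], [2,5], [2,8], [3,5], [4,5], [4,7], [5,6], [5,7], [5,8]

giving chain groups C_0 ≅ Z^9, C_1 ≅ Z^12.

Boundary ∂_1: C_1 → C_0 sends each edge [p,q] (with p < q) to q − p. For instance
  ∂[3,5] = [5] − [3].
This gives a 9×12 integer matrix of rank 8; reducing to Smith normal form yields diagonal entries (1,1,1,1,1,1,1,1).

Now H_k = ker ∂_k / im ∂_{k+1}, so:

  H_0: rank C_0 − rank ∂_1 = 9 − 8 = 1, and the invariant factors of ∂_1 are all 1, so H_0 = Z.
  H_1: rank ker ∂_1 − rank ∂_2 = (12 − 8) − 0 = 4, and there is no ∂_2, so H_1 = Z^4.

(K is a triangulation of a wedge of 4 circles.)

Hence the Betti numbers are b_0 = 1, b_1 = 4.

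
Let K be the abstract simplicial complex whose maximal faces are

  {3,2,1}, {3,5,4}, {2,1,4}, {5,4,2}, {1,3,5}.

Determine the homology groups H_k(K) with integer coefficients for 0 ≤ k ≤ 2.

H_0 ≅ Z,  H_1 ≅ Z,  H_2 = 0.

We work with the vertex ordering 1 < 2 < 3 < 4 < 5. The simplices of K, each written with vertices in increasing order, are:

  0-simplices (5): [1], [2], [3], [4], [5]
  1-simplices (10): [1,2], [1,3], [1,4], [1,5], [2,3], [2,4], [2,5], [3,4], [3,5], [4,5]
  2-simplices (5): [1,2,3], [1,2,4], [1,3,5], [2,4,5], [3,4,5]

giving chain groups C_0 ≅ Z^5, C_1 ≅ Z^10, C_2 ≅ Z^5.

Boundary ∂_1: C_1 → C_0 maps an edge to its endpoints' difference, ∂[p,q] = q − p.
The resulting 5×10 matrix has rank 4, and its Smith normal form has invariant factors (1,1,1,1).

The boundary map ∂_2: C_2 → C_1 acts by ∂[p,q,r] = [q,r] − [p,r] + [p,q]. For instance
  ∂[3,4,5] = [4,5] − [3,5] + [3,4],
  ∂[1,3,5] = [3,5] − [1,5] + [1,3].
As a 10×5 matrix over Z this has rank 5, with invariant factors (1,1,1,1,1).

Now H_k = ker ∂_k / im ∂_{k+1}, so:

  H_0: rank C_0 − rank ∂_1 = 5 − 4 = 1, and the invariant factors of ∂_1 are all 1, so H_0 ≅ Z.
  H_1: rank ker ∂_1 − rank ∂_2 = (10 − 4) − 5 = 1, and the invariant factors of ∂_2 are all 1, so H_1 ≅ Z.
  H_2: rank ker ∂_2 − rank ∂_3 = (5 − 5) − 0 = 0, and there is no ∂_3, so H_2 ≅ 0.

(K is a triangulation of the Möbius band.)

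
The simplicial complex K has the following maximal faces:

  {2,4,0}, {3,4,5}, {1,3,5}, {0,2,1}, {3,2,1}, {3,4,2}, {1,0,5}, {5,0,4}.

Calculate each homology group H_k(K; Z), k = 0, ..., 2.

H_0 ≅ Z,  H_1 = 0,  H_2 ≅ Z.

Fix the vertex order 0 < 1 < 2 < 3 < 4 < 5 and write every simplex with vertices in increasing order. Then dim K = 2 and the simplices of K are:

  0-simplices (6): [0], [1], [2], [3], [4], [5]
  1-simplices (12): [0,1], [0,2], [0,4], [0,5], [1,2], [1,3], [1,5], [2,3], [2,4], [3,4], [3,5], [4,5]
  2-simplices (8): [0,1,2], [0,1,5], [0,2,4], [0,4,5], [1,2,3], [1,3,5], [2,3,4], [3,4,5]

Hence C_0 ≅ Z^6, C_1 ≅ Z^12, C_2 ≅ Z^8.

The boundary map ∂_1: C_1 → C_0 is given by ∂[p,q] = [q] − [p].
The resulting 6×12 matrix has rank 5, and its Smith normal form has invariant factors (1,1,1,1,1).

The boundary map ∂_2: C_2 → C_1 acts by ∂[p,q,r] = [q,r] − [p,r] + [p,q]. For instance
  ∂[1,2,3] = [2,3] − [1,3] + [1,2],
  ∂[3,4,5] = [4,5] − [3,5] + [3,4].
As a 12×8 matrix over Z this has rank 7, with invariant factors (1,1,1,1,1,1,1).

Computing H_k = (kernel of ∂_k) / (image of ∂_{k+1}):

  H_0: rank C_0 − rank ∂_1 = 6 − 5 = 1, and the invariant factors of ∂_1 are all 1, so H_0 ≅ Z.
  H_1: rank ker ∂_1 − rank ∂_2 = (12 − 5) − 7 = 0, and the invariant factors of ∂_2 are all 1, so H_1 ≅ 0.
  H_2: rank ker ∂_2 − rank ∂_3 = (8 − 7) − 0 = 1, and there is no ∂_3, so H_2 ≅ Z.

(K is a triangulation of the 2-sphere S^2.)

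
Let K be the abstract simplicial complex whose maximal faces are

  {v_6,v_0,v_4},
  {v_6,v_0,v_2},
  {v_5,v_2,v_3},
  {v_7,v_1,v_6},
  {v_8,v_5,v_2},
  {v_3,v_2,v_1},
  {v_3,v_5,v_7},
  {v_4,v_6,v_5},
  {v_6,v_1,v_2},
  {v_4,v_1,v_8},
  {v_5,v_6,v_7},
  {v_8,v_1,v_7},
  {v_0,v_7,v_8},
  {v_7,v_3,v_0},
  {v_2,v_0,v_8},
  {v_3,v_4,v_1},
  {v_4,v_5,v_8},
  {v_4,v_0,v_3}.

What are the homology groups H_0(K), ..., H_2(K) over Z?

H_0 ≅ Z,  H_1 ≅ Z^2,  H_2 ≅ Z.

Take the total order v_0 < v_1 < v_2 < v_3 < v_4 < v_5 < v_6 < v_7 < v_8 on the vertex set. Then K (dimension 2) consists of the simplices:

  0-simplices (9): [v_0], [v_1], [v_2], [v_3], [v_4], [v_5], [v_6], [v_7], [v_8]
  1-simplices (27): (27 of them)
  2-simplices (18): (18 of them)

Hence C_0 ≅ Z^9, C_1 ≅ Z^27, C_2 ≅ Z^18.

The boundary map ∂_1: C_1 → C_0 is given by ∂[p,q] = [q] − [p]. For instance
  ∂[v_2,v_6] = [v_6] − [v_2].
As a 9×27 matrix over Z this has rank 8, with invariant factors (1,1,1,1,1,1,1,1).

∂_2: C_2 → C_1 sends each 2-simplex [p,q,r] to [q,r] − [p,r] + [p,q]. For instance
  ∂[v_2,v_3,v_5] = [v_3,v_5] − [v_2,v_5] + [v_2,v_3],
  ∂[v_2,v_5,v_8] = [v_5,v_8] − [v_2,v_8] + [v_2,v_5].
This gives a 27×18 integer matrix of rank 17; reducing to Smith normal form yields diagonal entries (1,1,1,1,1,1,1,1,1,1,1,1,1,1,1,1,1).

Computing H_k = (kernel of ∂_k) / (image of ∂_{k+1}):

  H_0: rank C_0 − rank ∂_1 = 9 − 8 = 1, and the invariant factors of ∂_1 are all 1, so H_0 = Z.
  H_1: rank ker ∂_1 − rank ∂_2 = (27 − 8) − 17 = 2, and the invariant factors of ∂_2 are all 1, so H_1 = Z^2.
  H_2: rank ker ∂_2 − rank ∂_3 = (18 − 17) − 0 = 1, and there is no ∂_3, so H_2 = Z.

(K is a triangulation of the torus T^2.)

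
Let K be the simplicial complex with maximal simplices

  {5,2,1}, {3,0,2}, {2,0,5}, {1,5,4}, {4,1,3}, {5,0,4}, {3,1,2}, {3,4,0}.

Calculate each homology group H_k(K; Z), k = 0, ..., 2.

Order the vertices as 0 < 1 < 2 < 3 < 4 < 5. Listing each simplex with vertices in this order, K has dimension 2 with simplices:

  0-simplices (6): [0], [1], [2], [3], [4], [5]
  1-simplices (12): [0,2], [0,3], [0,4], [0,5], [1,2], [1,3], [1,4], [1,5], [2,3], [2,5], [3,4], [4,5]
  2-simplices (8): [0,2,3], [0,2,5], [0,3,4], [0,4,5], [1,2,3], [1,2,5], [1,3,4], [1,4,5]

giving chain groups C_0 ≅ Z^6, C_1 ≅ Z^12, C_2 ≅ Z^8.

Boundary ∂_1: C_1 → C_0 maps an edge to its endpoints' difference, ∂[p,q] = q − p. For instance
  ∂[2,3] = [3] − [2].
This gives a 6×12 integer matrix of rank 5; reducing to Smith normal form yields diagonal entries (1,1,1,1,1).

The boundary map ∂_2: C_2 → C_1 maps a triangle to the signed sum of its edges. For instance
  ∂[1,2,3] = [2,3] − [1,3] + [1,2],
  ∂[0,4,5] = [4,5] − [0,5] + [0,4].
The resulting 12×8 matrix has rank 7, and its Smith normal form has invariant factors (1,1,1,1,1,1,1).

Computing H_k = (kernel of ∂_k) / (image of ∂_{k+1}):

  H_0: rank C_0 − rank ∂_1 = 6 − 5 = 1, and the invariant factors of ∂_1 are all 1, so H_0 = Z.
  H_1: rank ker ∂_1 − rank ∂_2 = (12 − 5) − 7 = 0, and the invariant factors of ∂_2 are all 1, so H_1 = 0.
  H_2: rank ker ∂_2 − rank ∂_3 = (8 − 7) − 0 = 1, and there is no ∂_3, so H_2 = Z.

As a check, the Euler characteristic is 6 − 12 + 8 = 2, which agrees with 1 − 0 + 1 = 2.

H_0 ≅ Z,  H_1 = 0,  H_2 ≅ Z.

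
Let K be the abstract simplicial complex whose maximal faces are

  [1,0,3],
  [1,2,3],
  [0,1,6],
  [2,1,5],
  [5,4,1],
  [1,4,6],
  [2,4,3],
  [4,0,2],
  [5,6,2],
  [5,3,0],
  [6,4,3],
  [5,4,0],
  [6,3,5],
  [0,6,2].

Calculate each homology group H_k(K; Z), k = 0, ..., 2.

We work with the vertex ordering 0 < 1 < 2 < 3 < 4 < 5 < 6. The simplices of K, each written with vertices in increasing order, are:

  0-simplices (7): [0], [1], [2], [3], [4], [5], [6]
  1-simplices (21): [0,1], [0,2], [0,3], [0,4], [0,5], [0,6], [1,2], [1,3], [1,4], [1,5], [1,6], [2,3], [2,4], [2,5], [2,6], [3,4], [3,5], [3,6], [4,5], [4,6], [5,6]
  2-simplices (14): [0,1,3], [0,1,6], [0,2,4], [0,2,6], [0,3,5], [0,4,5], [1,2,3], [1,2,5], [1,4,5], [1,4,6], [2,3,4], [2,5,6], [3,4,6], [3,5,6]

so the chain groups are C_0 ≅ Z^7, C_1 ≅ Z^21, C_2 ≅ Z^14.

∂_1: C_1 → C_0 maps an edge to its endpoints' difference, ∂[p,q] = q − p.
The 7×21 boundary matrix has rank 6 and Smith normal form diag(1,1,1,1,1,1).

Boundary ∂_2: C_2 → C_1 acts by ∂[p,q,r] = [q,r] − [p,r] + [p,q]. For instance
  ∂[2,5,6] = [5,6] − [2,6] + [2,5],
  ∂[0,2,4] = [2,4] − [0,4] + [0,2].
The 21×14 boundary matrix has rank 13 and Smith normal form diag(1,1,1,1,1,1,1,1,1,1,1,1,1).

From H_k ≅ ker(∂_k) / im(∂_{k+1}) we obtain:

  H_0: rank C_0 − rank ∂_1 = 7 − 6 = 1, and the invariant factors of ∂_1 are all 1, so H_0 ≅ Z.
  H_1: rank ker ∂_1 − rank ∂_2 = (21 − 6) − 13 = 2, and the invariant factors of ∂_2 are all 1, so H_1 ≅ Z^2.
  H_2: rank ker ∂_2 − rank ∂_3 = (14 − 13) − 0 = 1, and there is no ∂_3, so H_2 ≅ Z.

As a check, the Euler characteristic is 7 − 21 + 14 = 0, which agrees with 1 − 2 + 1 = 0.
(K is a triangulation of the torus T^2.)

H_0 = Z,  H_1 = Z^2,  H_2 = Z.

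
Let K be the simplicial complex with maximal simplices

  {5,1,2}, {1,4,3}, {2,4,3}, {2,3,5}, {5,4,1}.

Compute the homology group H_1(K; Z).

Order the vertices as 1 < 2 < 3 < 4 < 5. Listing each simplex with vertices in this order, K has dimension 2 with simplices:

  0-simplices (5): [1], [2], [3], [4], [5]
  1-simplices (10): [1,2], [1,3], [1,4], [1,5], [2,3], [2,4], [2,5], [3,4], [3,5], [4,5]
  2-simplices (5): [1,2,5], [1,3,4], [1,4,5], [2,3,4], [2,3,5]

giving chain groups C_0 ≅ Z^5, C_1 ≅ Z^10, C_2 ≅ Z^5.

The boundary map ∂_1: C_1 → C_0 is given by ∂[p,q] = [q] − [p].
The 5×10 boundary matrix has rank 4 and Smith normal form diag(1,1,1,1).

∂_2: C_2 → C_1 sends each 2-simplex [p,q,r] to [q,r] − [p,r] + [p,q]. For instance
  ∂[1,4,5] = [4,5] − [1,5] + [1,4],
  ∂[2,3,5] = [3,5] − [2,5] + [2,3].
The resulting 10×5 matrix has rank 5, and its Smith normal form has invariant factors (1,1,1,1,1).

Now H_k = ker ∂_k / im ∂_{k+1}, so:

  H_1: rank ker ∂_1 − rank ∂_2 = (10 − 4) − 5 = 1, and the invariant factors of ∂_2 are all 1, so H_1 ≅ Z.

H_1 ≅ Z.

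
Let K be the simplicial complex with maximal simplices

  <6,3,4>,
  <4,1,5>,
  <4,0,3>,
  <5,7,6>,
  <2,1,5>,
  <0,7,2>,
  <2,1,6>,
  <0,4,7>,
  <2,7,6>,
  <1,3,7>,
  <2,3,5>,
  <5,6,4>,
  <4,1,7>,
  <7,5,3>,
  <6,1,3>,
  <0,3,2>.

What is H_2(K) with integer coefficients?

H_2 ≅ Z.

Take the total order 0 < 1 < 2 < 3 < 4 < 5 < 6 < 7 on the vertex set. Then K (dimension 2) consists of the simplices:

  0-simplices (8): [0], [1], [2], [3], [4], [5], [6], [7]
  1-simplices (24): (24 of them)
  2-simplices (16): [0,2,3], [0,2,7], [0,3,4], [0,4,7], [1,2,5], [1,2,6], [1,3,6], [1,3,7], [1,4,5], [1,4,7], [2,3,5], [2,6,7], [3,4,6], [3,5,7], [4,5,6], [5,6,7]

so the chain groups are C_0 ≅ Z^8, C_1 ≅ Z^24, C_2 ≅ Z^16.

∂_1: C_1 → C_0 is given by ∂[p,q] = [q] − [p]. For instance
  ∂[0,7] = [7] − [0].
The 8×24 boundary matrix has rank 7 and Smith normal form diag(1,1,1,1,1,1,1).

∂_2: C_2 → C_1 acts by ∂[p,q,r] = [q,r] − [p,r] + [p,q]. For instance
  ∂[3,5,7] = [5,7] − [3,7] + [3,5],
  ∂[1,4,5] = [4,5] − [1,5] + [1,4].
The resulting 24×16 matrix has rank 15, and its Smith normal form has invariant factors (1,1,1,1,1,1,1,1,1,1,1,1,1,1,1).

Now H_k = ker ∂_k / im ∂_{k+1}, so:

  H_2: rank ker ∂_2 − rank ∂_3 = (16 − 15) − 0 = 1, and there is no ∂_3, so H_2 ≅ Z.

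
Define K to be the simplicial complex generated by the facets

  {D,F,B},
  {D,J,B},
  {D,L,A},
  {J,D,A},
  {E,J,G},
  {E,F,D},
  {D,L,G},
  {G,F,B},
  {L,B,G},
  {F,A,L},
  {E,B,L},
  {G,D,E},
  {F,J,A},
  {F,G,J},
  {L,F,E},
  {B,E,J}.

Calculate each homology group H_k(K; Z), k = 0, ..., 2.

H_0 ≅ Z,  H_1 ≅ Z^2,  H_2 ≅ Z.

We work with the vertex ordering A < B < D < E < F < G < J < L. The simplices of K, each written with vertices in increasing order, are:

  0-simplices (8): A, B, D, E, F, G, J, L
  1-simplices (24): AD, AF, AJ, AL, BD, BE, BF, BG, BJ, BL, DE, DF, DG, DJ, DL, EF, EG, EJ, EL, FG, FJ, FL, GJ, GL
  2-simplices (16): ADJ, ADL, AFJ, AFL, BDF, BDJ, BEJ, BEL, BFG, BGL, DEF, DEG, DGL, EFL, EGJ, FGJ

so the chain groups are C_0 ≅ Z^8, C_1 ≅ Z^24, C_2 ≅ Z^16.

∂_1: C_1 → C_0 sends each edge [p,q] (with p < q) to q − p.
As a 8×24 matrix over Z this has rank 7, with invariant factors (1,1,1,1,1,1,1).

Boundary ∂_2: C_2 → C_1 acts by ∂[p,q,r] = [q,r] − [p,r] + [p,q]. For instance
  ∂AFL = FL − AL + AF,
  ∂DEG = EG − DG + DE.
This gives a 24×16 integer matrix of rank 15; reducing to Smith normal form yields diagonal entries (1,1,1,1,1,1,1,1,1,1,1,1,1,1,1).

From H_k ≅ ker(∂_k) / im(∂_{k+1}) we obtain:

  H_0: rank C_0 − rank ∂_1 = 8 − 7 = 1, and the invariant factors of ∂_1 are all 1, so H_0 = Z.
  H_1: rank ker ∂_1 − rank ∂_2 = (24 − 7) − 15 = 2, and the invariant factors of ∂_2 are all 1, so H_1 = Z^2.
  H_2: rank ker ∂_2 − rank ∂_3 = (16 − 15) − 0 = 1, and there is no ∂_3, so H_2 = Z.

As a check, the Euler characteristic is 8 − 24 + 16 = 0, which agrees with 1 − 2 + 1 = 0.
(K is a triangulation of the torus T^2.)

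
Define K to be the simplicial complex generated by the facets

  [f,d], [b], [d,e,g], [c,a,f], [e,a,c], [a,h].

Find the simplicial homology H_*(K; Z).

H_0 = Z^2,  H_1 = Z,  H_2 = 0.

K has 8 vertices, 10 edges, 3 triangles.
rank ∂_0 = 0, rank ∂_1 = 6 ⇒ b_0 = 8 − 0 − 6 = 2; all invariant factors of ∂_1 are 1 so no torsion. So H_0 = Z^2.
rank ∂_1 = 6, rank ∂_2 = 3 ⇒ b_1 = 10 − 6 − 3 = 1; all invariant factors of ∂_2 are 1 so no torsion. So H_1 = Z.
rank ∂_2 = 3, rank ∂_3 = 0 ⇒ b_2 = 3 − 3 − 0 = 0. So H_2 = 0.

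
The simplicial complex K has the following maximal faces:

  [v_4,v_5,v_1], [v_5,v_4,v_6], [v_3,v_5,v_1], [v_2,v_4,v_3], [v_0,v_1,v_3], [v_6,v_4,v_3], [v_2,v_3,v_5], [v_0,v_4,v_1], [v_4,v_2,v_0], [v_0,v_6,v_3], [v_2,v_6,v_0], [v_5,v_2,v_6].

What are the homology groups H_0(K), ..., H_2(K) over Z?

H_0 ≅ Z,  H_1 ≅ Z_2,  H_2 = 0.

We work with the vertex ordering v_0 < v_1 < v_2 < v_3 < v_4 < v_5 < v_6. The simplices of K, each written with vertices in increasing order, are:

  0-simplices (7): [v_0], [v_1], [v_2], [v_3], [v_4], [v_5], [v_6]
  1-simplices (18): (18 of them)
  2-simplices (12): (12 of them)

so the chain groups are C_0 ≅ Z^7, C_1 ≅ Z^18, C_2 ≅ Z^12.

The boundary map ∂_1: C_1 → C_0 is given by ∂[p,q] = [q] − [p]. For instance
  ∂[v_5,v_6] = [v_6] − [v_5].
The resulting 7×18 matrix has rank 6, and its Smith normal form has invariant factors (1,1,1,1,1,1).

Boundary ∂_2: C_2 → C_1 acts by ∂[p,q,r] = [q,r] − [p,r] + [p,q]. For instance
  ∂[v_0,v_2,v_6] = [v_2,v_6] − [v_0,v_6] + [v_0,v_2],
  ∂[v_4,v_5,v_6] = [v_5,v_6] − [v_4,v_6] + [v_4,v_5].
The 18×12 boundary matrix has rank 12 and Smith normal form diag(1,1,1,1,1,1,1,1,1,1,1,2).

From H_k ≅ ker(∂_k) / im(∂_{k+1}) we obtain:

  H_0: rank C_0 − rank ∂_1 = 7 − 6 = 1, and the invariant factors of ∂_1 are all 1, so H_0 ≅ Z.
  H_1: rank ker ∂_1 − rank ∂_2 = (18 − 6) − 12 = 0, and ∂_2 has invariant factor 2 > 1, so H_1 ≅ Z_2.
  H_2: rank ker ∂_2 − rank ∂_3 = (12 − 12) − 0 = 0, and there is no ∂_3, so H_2 ≅ 0.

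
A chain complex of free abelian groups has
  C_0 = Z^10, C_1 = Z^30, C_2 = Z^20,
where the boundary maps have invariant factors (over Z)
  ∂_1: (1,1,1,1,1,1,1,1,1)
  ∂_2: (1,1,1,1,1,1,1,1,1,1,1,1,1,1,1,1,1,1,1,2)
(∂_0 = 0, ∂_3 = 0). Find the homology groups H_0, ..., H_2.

H_0: b_0 = 10 − 0 − 9 = 1; torsion from ∂_1 factors > 1: none. So H_0 = Z.
H_1: b_1 = 30 − 9 − 20 = 1; torsion from ∂_2 factors > 1: [2]. So H_1 = Z ⊕ Z/2.
H_2: b_2 = 20 − 20 − 0 = 0; torsion from ∂_3 factors > 1: none. So H_2 = 0.

H_0 = Z,  H_1 = Z ⊕ Z/2,  H_2 = 0.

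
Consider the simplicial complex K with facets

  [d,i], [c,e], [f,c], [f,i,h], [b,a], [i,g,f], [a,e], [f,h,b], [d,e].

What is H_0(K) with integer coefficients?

H_0 ≅ Z.

Take the total order a < b < c < d < e < f < g < h < i on the vertex set. Then K (dimension 2) consists of the simplices:

  0-simplices (9): a, b, c, d, e, f, g, h, i
  1-simplices (13): ab, ae, bf, bh, ce, cf, de, di, fg, fh, fi, gi, hi
  2-simplices (3): bfh, fgi, fhi

giving chain groups C_0 ≅ Z^9, C_1 ≅ Z^13, C_2 ≅ Z^3.

The boundary map ∂_1: C_1 → C_0 maps an edge to its endpoints' difference, ∂[p,q] = q − p.
This gives a 9×13 integer matrix of rank 8; reducing to Smith normal form yields diagonal entries (1,1,1,1,1,1,1,1).

∂_2: C_2 → C_1 acts by ∂[p,q,r] = [q,r] − [p,r] + [p,q]. For instance
  ∂fhi = hi − fi + fh,
  ∂fgi = gi − fi + fg.
This gives a 13×3 integer matrix of rank 3; reducing to Smith normal form yields diagonal entries (1,1,1).

Now H_k = ker ∂_k / im ∂_{k+1}, so:

  H_0: rank C_0 − rank ∂_1 = 9 − 8 = 1, and the invariant factors of ∂_1 are all 1, so H_0 = Z.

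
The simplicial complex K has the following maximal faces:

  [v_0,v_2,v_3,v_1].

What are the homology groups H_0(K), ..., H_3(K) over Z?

Order the vertices as v_0 < v_1 < v_2 < v_3. Listing each simplex with vertices in this order, K has dimension 3 with simplices:

  0-simplices (4): [v_0], [v_1], [v_2], [v_3]
  1-simplices (6): [v_0,v_1], [v_0,v_2], [v_0,v_3], [v_1,v_2], [v_1,v_3], [v_2,v_3]
  2-simplices (4): [v_0,v_1,v_2], [v_0,v_1,v_3], [v_0,v_2,v_3], [v_1,v_2,v_3]
  3-simplices (1): [v_0,v_1,v_2,v_3]

so the chain groups are C_0 ≅ Z^4, C_1 ≅ Z^6, C_2 ≅ Z^4, C_3 ≅ Z^1.

The boundary map ∂_1: C_1 → C_0 maps an edge to its endpoints' difference, ∂[p,q] = q − p. For instance
  ∂[v_1,v_2] = [v_2] − [v_1].
This gives a 4×6 integer matrix of rank 3; reducing to Smith normal form yields diagonal entries (1,1,1).

The boundary map ∂_2: C_2 → C_1 maps a triangle to the signed sum of its edges. For instance
  ∂[v_0,v_2,v_3] = [v_2,v_3] − [v_0,v_3] + [v_0,v_2],
  ∂[v_1,v_2,v_3] = [v_2,v_3] − [v_1,v_3] + [v_1,v_2].
As a 6×4 matrix over Z this has rank 3, with invariant factors (1,1,1).

The boundary map ∂_3: C_3 → C_2 sends each 3-simplex σ to the alternating sum Σ_i (−1)^i (σ with its i-th vertex removed). For instance
  ∂[v_0,v_1,v_2,v_3] = [v_1,v_2,v_3] − [v_0,v_2,v_3] + [v_0,v_1,v_3] − [v_0,v_1,v_2].
The 4×1 boundary matrix has rank 1 and Smith normal form diag(1).

Now H_k = ker ∂_k / im ∂_{k+1}, so:

  H_0: rank C_0 − rank ∂_1 = 4 − 3 = 1, and the invariant factors of ∂_1 are all 1, so H_0 = Z.
  H_1: rank ker ∂_1 − rank ∂_2 = (6 − 3) − 3 = 0, and the invariant factors of ∂_2 are all 1, so H_1 = 0.
  H_2: rank ker ∂_2 − rank ∂_3 = (4 − 3) − 1 = 0, and the invariant factors of ∂_3 are all 1, so H_2 = 0.
  H_3: rank ker ∂_3 − rank ∂_4 = (1 − 1) − 0 = 0, and there is no ∂_4, so H_3 = 0.

H_0 ≅ Z,  H_1 = 0,  H_2 = 0,  H_3 = 0.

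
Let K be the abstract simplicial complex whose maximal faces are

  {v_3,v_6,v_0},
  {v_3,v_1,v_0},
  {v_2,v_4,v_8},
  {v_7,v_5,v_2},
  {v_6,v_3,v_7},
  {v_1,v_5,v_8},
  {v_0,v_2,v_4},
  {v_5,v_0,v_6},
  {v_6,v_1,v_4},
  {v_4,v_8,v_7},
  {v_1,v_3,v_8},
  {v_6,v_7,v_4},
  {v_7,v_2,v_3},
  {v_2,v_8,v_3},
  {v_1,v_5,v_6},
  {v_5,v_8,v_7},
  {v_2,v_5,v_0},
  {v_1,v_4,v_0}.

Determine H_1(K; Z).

H_1 = Z ⊕ Z/2Z.

K has 9 vertices, 27 edges, 18 triangles.
rank ∂_1 = 8, rank ∂_2 = 18 ⇒ b_1 = 27 − 8 − 18 = 1; ∂_2 has invariant factor(s) [2] giving torsion. So H_1 ≅ Z ⊕ Z/2Z.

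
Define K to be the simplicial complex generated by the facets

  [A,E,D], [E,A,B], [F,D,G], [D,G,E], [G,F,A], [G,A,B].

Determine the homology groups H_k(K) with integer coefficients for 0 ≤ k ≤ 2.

Fix the vertex order A < B < D < E < F < G and write every simplex with vertices in increasing order. Then dim K = 2 and the simplices of K are:

  0-simplices (6): A, B, D, E, F, G
  1-simplices (12): AB, AD, AE, AF, AG, BE, BG, DE, DF, DG, EG, FG
  2-simplices (6): ABE, ABG, ADE, AFG, DEG, DFG

Hence C_0 ≅ Z^6, C_1 ≅ Z^12, C_2 ≅ Z^6.

Boundary ∂_1: C_1 → C_0 maps an edge to its endpoints' difference, ∂[p,q] = q − p. For instance
  ∂AG = G − A.
This gives a 6×12 integer matrix of rank 5; reducing to Smith normal form yields diagonal entries (1,1,1,1,1).

∂_2: C_2 → C_1 maps a triangle to the signed sum of its edges. For instance
  ∂AFG = FG − AG + AF,
  ∂ABG = BG − AG + AB.
The resulting 12×6 matrix has rank 6, and its Smith normal form has invariant factors (1,1,1,1,1,1).

Reading off H_k = ker ∂_k / im ∂_{k+1}:

  H_0: rank C_0 − rank ∂_1 = 6 − 5 = 1, and the invariant factors of ∂_1 are all 1, so H_0 = Z.
  H_1: rank ker ∂_1 − rank ∂_2 = (12 − 5) − 6 = 1, and the invariant factors of ∂_2 are all 1, so H_1 = Z.
  H_2: rank ker ∂_2 − rank ∂_3 = (6 − 6) − 0 = 0, and there is no ∂_3, so H_2 = 0.

As a check, the Euler characteristic is 6 − 12 + 6 = 0, which agrees with 1 − 1 + 0 = 0.

H_0 ≅ Z,  H_1 ≅ Z,  H_2 = 0.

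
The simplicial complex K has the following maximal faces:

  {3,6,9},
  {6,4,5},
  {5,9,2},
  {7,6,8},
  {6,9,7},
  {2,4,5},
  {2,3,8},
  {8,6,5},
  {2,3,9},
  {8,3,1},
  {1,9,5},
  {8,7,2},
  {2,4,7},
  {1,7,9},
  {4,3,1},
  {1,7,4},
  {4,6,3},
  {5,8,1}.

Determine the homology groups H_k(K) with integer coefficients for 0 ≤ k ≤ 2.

H_0 = Z,  H_1 = Z^2,  H_2 = Z.

K has 9 vertices, 27 edges, 18 triangles.
rank ∂_0 = 0, rank ∂_1 = 8 ⇒ b_0 = 9 − 0 − 8 = 1; all invariant factors of ∂_1 are 1 so no torsion. So H_0 = Z.
rank ∂_1 = 8, rank ∂_2 = 17 ⇒ b_1 = 27 − 8 − 17 = 2; all invariant factors of ∂_2 are 1 so no torsion. So H_1 = Z^2.
rank ∂_2 = 17, rank ∂_3 = 0 ⇒ b_2 = 18 − 17 − 0 = 1. So H_2 = Z.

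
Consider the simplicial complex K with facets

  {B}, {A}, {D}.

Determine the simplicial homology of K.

Take the total order A < B < D on the vertex set. Then K (dimension 0) consists of the simplices:

  0-simplices (3): A, B, D

Hence C_0 ≅ Z^3.

Reading off H_k = ker ∂_k / im ∂_{k+1}:

  H_0: rank C_0 − rank ∂_1 = 3 − 0 = 3, and there is no ∂_1, so H_0 ≅ Z^3.

(K is a triangulation of a set of 3 points.)

H_0 ≅ Z^3.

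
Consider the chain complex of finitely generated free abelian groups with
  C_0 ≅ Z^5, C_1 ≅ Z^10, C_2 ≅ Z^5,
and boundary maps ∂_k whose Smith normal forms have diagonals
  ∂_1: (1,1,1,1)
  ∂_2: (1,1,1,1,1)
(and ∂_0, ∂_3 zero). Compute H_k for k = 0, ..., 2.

H_0: b_0 = 5 − 0 − 4 = 1; torsion from ∂_1 factors > 1: none. So H_0 = Z.
H_1: b_1 = 10 − 4 − 5 = 1; torsion from ∂_2 factors > 1: none. So H_1 = Z.
H_2: b_2 = 5 − 5 − 0 = 0; torsion from ∂_3 factors > 1: none. So H_2 = 0.

H_0 = Z,  H_1 = Z,  H_2 = 0.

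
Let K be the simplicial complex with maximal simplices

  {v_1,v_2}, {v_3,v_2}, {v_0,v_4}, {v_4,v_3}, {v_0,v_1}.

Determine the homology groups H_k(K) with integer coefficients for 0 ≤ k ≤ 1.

Fix the vertex order v_0 < v_1 < v_2 < v_3 < v_4 and write every simplex with vertices in increasing order. Then dim K = 1 and the simplices of K are:

  0-simplices (5): [v_0], [v_1], [v_2], [v_3], [v_4]
  1-simplices (5): [v_0,v_1], [v_0,v_4], [v_1,v_2], [v_2,v_3], [v_3,v_4]

so the chain groups are C_0 ≅ Z^5, C_1 ≅ Z^5.

∂_1: C_1 → C_0 is given by ∂[p,q] = [q] − [p]. For instance
  ∂[v_2,v_3] = [v_3] − [v_2].
As a 5×5 matrix over Z this has rank 4, with invariant factors (1,1,1,1).

Now H_k = ker ∂_k / im ∂_{k+1}, so:

  H_0: rank C_0 − rank ∂_1 = 5 − 4 = 1, and the invariant factors of ∂_1 are all 1, so H_0 ≅ Z.
  H_1: rank ker ∂_1 − rank ∂_2 = (5 − 4) − 0 = 1, and there is no ∂_2, so H_1 ≅ Z.

H_0 = Z,  H_1 = Z.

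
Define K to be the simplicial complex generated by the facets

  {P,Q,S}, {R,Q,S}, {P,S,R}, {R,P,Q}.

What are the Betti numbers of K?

We work with the vertex ordering P < Q < R < S. The simplices of K, each written with vertices in increasing order, are:

  0-simplices (4): P, Q, R, S
  1-simplices (6): PQ, PR, PS, QR, QS, RS
  2-simplices (4): PQR, PQS, PRS, QRS

so the chain groups are C_0 ≅ Z^4, C_1 ≅ Z^6, C_2 ≅ Z^4.

Boundary ∂_1: C_1 → C_0 maps an edge to its endpoints' difference, ∂[p,q] = q − p.
This gives a 4×6 integer matrix of rank 3; reducing to Smith normal form yields diagonal entries (1,1,1).

Boundary ∂_2: C_2 → C_1 sends each 2-simplex [p,q,r] to [q,r] − [p,r] + [p,q]. For instance
  ∂QRS = RS − QS + QR,
  ∂PRS = RS − PS + PR.
The 6×4 boundary matrix has rank 3 and Smith normal form diag(1,1,1).

From H_k ≅ ker(∂_k) / im(∂_{k+1}) we obtain:

  H_0: rank C_0 − rank ∂_1 = 4 − 3 = 1, and the invariant factors of ∂_1 are all 1, so H_0 ≅ Z.
  H_1: rank ker ∂_1 − rank ∂_2 = (6 − 3) − 3 = 0, and the invariant factors of ∂_2 are all 1, so H_1 ≅ 0.
  H_2: rank ker ∂_2 − rank ∂_3 = (4 − 3) − 0 = 1, and there is no ∂_3, so H_2 ≅ Z.

(K is a triangulation of the 2-sphere S^2.)

Hence the Betti numbers are b_0 = 1, b_1 = 0, b_2 = 1.

b_0 = 1, b_1 = 0, b_2 = 1.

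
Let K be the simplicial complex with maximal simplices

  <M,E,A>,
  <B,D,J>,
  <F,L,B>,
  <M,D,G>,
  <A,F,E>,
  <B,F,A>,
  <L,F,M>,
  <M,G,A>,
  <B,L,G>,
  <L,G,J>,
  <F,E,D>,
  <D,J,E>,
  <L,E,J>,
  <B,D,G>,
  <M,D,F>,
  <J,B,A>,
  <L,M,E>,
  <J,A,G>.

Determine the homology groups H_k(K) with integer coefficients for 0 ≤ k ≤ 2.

H_0 = Z,  H_1 = Z ⊕ Z/2,  H_2 = 0.

Take the total order A < B < D < E < F < G < J < L < M on the vertex set. Then K (dimension 2) consists of the simplices:

  0-simplices (9): A, B, D, E, F, G, J, L, M
  1-simplices (27): AB, AE, AF, AG, AJ, AM, BD, BF, BG, BJ, BL, DE, DF, DG, DJ, DM, EF, EJ, EL, EM, FL, FM, GJ, GL, GM, JL, LM
  2-simplices (18): ABF, ABJ, AEF, AEM, AGJ, AGM, BDG, BDJ, BFL, BGL, DEF, DEJ, DFM, DGM, EJL, ELM, FLM, GJL

Hence C_0 ≅ Z^9, C_1 ≅ Z^27, C_2 ≅ Z^18.

Boundary ∂_1: C_1 → C_0 is given by ∂[p,q] = [q] − [p]. For instance
  ∂AM = M − A.
The 9×27 boundary matrix has rank 8 and Smith normal form diag(1,1,1,1,1,1,1,1).

The boundary map ∂_2: C_2 → C_1 sends each 2-simplex [p,q,r] to [q,r] − [p,r] + [p,q]. For instance
  ∂ABJ = BJ − AJ + AB,
  ∂DGM = GM − DM + DG.
The 27×18 boundary matrix has rank 18 and Smith normal form diag(1,1,1,1,1,1,1,1,1,1,1,1,1,1,1,1,1,2).

Reading off H_k = ker ∂_k / im ∂_{k+1}:

  H_0: rank C_0 − rank ∂_1 = 9 − 8 = 1, and the invariant factors of ∂_1 are all 1, so H_0 = Z.
  H_1: rank ker ∂_1 − rank ∂_2 = (27 − 8) − 18 = 1, and ∂_2 has invariant factor 2 > 1, so H_1 = Z ⊕ Z/2.
  H_2: rank ker ∂_2 − rank ∂_3 = (18 − 18) − 0 = 0, and there is no ∂_3, so H_2 = 0.

(K is a triangulation of the Klein bottle.)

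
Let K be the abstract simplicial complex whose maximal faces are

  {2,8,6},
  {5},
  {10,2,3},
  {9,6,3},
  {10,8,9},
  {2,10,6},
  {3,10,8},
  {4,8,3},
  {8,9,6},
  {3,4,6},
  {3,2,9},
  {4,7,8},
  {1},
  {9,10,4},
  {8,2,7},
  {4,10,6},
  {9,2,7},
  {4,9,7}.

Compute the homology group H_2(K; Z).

Order the vertices as 1 < 2 < 3 < 4 < 5 < 6 < 7 < 8 < 9 < 10. Listing each simplex with vertices in this order, K has dimension 2 with simplices:

  0-simplices (10): [1], [2], [3], [4], [5], [6], [7], [8], [9], [10]
  1-simplices (24): (24 of them)
  2-simplices (16): [2,3,9], [2,3,10], [2,6,8], [2,6,10], [2,7,8], [2,7,9], [3,4,6], [3,4,8], [3,6,9], [3,8,10], [4,6,10], [4,7,8], [4,7,9], [4,9,10], [6,8,9], [8,9,10]

so the chain groups are C_0 ≅ Z^10, C_1 ≅ Z^24, C_2 ≅ Z^16.

Boundary ∂_1: C_1 → C_0 maps an edge to its endpoints' difference, ∂[p,q] = q − p. For instance
  ∂[3,8] = [8] − [3].
The resulting 10×24 matrix has rank 7, and its Smith normal form has invariant factors (1,1,1,1,1,1,1).

The boundary map ∂_2: C_2 → C_1 sends each 2-simplex [p,q,r] to [q,r] − [p,r] + [p,q]. For instance
  ∂[3,6,9] = [6,9] − [3,9] + [3,6],
  ∂[2,6,8] = [6,8] − [2,8] + [2,6].
The resulting 24×16 matrix has rank 15, and its Smith normal form has invariant factors (1,1,1,1,1,1,1,1,1,1,1,1,1,1,1).

Reading off H_k = ker ∂_k / im ∂_{k+1}:

  H_2: rank ker ∂_2 − rank ∂_3 = (16 − 15) − 0 = 1, and there is no ∂_3, so H_2 = Z.

H_2 = Z.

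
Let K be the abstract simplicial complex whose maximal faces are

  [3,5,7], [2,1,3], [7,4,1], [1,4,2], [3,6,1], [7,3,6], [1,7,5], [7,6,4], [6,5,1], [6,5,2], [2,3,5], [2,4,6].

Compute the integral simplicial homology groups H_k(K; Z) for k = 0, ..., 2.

Take the total order 1 < 2 < 3 < 4 < 5 < 6 < 7 on the vertex set. Then K (dimension 2) consists of the simplices:

  0-simplices (7): [1], [2], [3], [4], [5], [6], [7]
  1-simplices (18): [1,2], [1,3], [1,4], [1,5], [1,6], [1,7], [2,3], [2,4], [2,5], [2,6], [3,5], [3,6], [3,7], [4,6], [4,7], [5,6], [5,7], [6,7]
  2-simplices (12): [1,2,3], [1,2,4], [1,3,6], [1,4,7], [1,5,6], [1,5,7], [2,3,5], [2,4,6], [2,5,6], [3,5,7], [3,6,7], [4,6,7]

so the chain groups are C_0 ≅ Z^7, C_1 ≅ Z^18, C_2 ≅ Z^12.

Boundary ∂_1: C_1 → C_0 is given by ∂[p,q] = [q] − [p].
The 7×18 boundary matrix has rank 6 and Smith normal form diag(1,1,1,1,1,1).

Boundary ∂_2: C_2 → C_1 sends each 2-simplex [p,q,r] to [q,r] − [p,r] + [p,q]. For instance
  ∂[1,5,6] = [5,6] − [1,6] + [1,5],
  ∂[3,5,7] = [5,7] − [3,7] + [3,5].
The resulting 18×12 matrix has rank 12, and its Smith normal form has invariant factors (1,1,1,1,1,1,1,1,1,1,1,2).

Reading off H_k = ker ∂_k / im ∂_{k+1}:

  H_0: rank C_0 − rank ∂_1 = 7 − 6 = 1, and the invariant factors of ∂_1 are all 1, so H_0 ≅ Z.
  H_1: rank ker ∂_1 − rank ∂_2 = (18 − 6) − 12 = 0, and ∂_2 has invariant factor 2 > 1, so H_1 ≅ Z/2Z.
  H_2: rank ker ∂_2 − rank ∂_3 = (12 − 12) − 0 = 0, and there is no ∂_3, so H_2 ≅ 0.

H_0 = Z,  H_1 = Z/2Z,  H_2 = 0.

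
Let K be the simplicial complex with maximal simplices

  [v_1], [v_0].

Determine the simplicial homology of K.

H_0 ≅ Z^2.

Take the total order v_0 < v_1 on the vertex set. Then K (dimension 0) consists of the simplices:

  0-simplices (2): [v_0], [v_1]

giving chain groups C_0 ≅ Z^2.

From H_k ≅ ker(∂_k) / im(∂_{k+1}) we obtain:

  H_0: rank C_0 − rank ∂_1 = 2 − 0 = 2, and there is no ∂_1, so H_0 ≅ Z^2.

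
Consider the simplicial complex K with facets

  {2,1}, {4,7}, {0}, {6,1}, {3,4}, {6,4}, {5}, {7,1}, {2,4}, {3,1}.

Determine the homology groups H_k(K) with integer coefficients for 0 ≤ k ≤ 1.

K has 8 vertices, 8 edges.
rank ∂_0 = 0, rank ∂_1 = 5 ⇒ b_0 = 8 − 0 − 5 = 3; all invariant factors of ∂_1 are 1 so no torsion. So H_0 ≅ Z^3.
rank ∂_1 = 5, rank ∂_2 = 0 ⇒ b_1 = 8 − 5 − 0 = 3. So H_1 ≅ Z^3.

H_0 = Z^3,  H_1 = Z^3.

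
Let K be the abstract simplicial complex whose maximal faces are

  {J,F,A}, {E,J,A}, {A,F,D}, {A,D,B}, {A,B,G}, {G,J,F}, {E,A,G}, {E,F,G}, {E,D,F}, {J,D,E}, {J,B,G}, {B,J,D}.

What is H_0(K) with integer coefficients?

K has 7 vertices, 18 edges, 12 triangles.
rank ∂_0 = 0, rank ∂_1 = 6 ⇒ b_0 = 7 − 0 − 6 = 1; all invariant factors of ∂_1 are 1 so no torsion. So H_0 ≅ Z.

H_0 = Z.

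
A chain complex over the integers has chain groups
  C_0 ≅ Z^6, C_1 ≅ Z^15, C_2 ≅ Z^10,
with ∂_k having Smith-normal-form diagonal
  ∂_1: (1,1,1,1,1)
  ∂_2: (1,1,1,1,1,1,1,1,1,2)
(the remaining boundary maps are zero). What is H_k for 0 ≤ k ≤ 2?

H_0 = Z,  H_1 = Z/2,  H_2 = 0.

H_0: b_0 = 6 − 0 − 5 = 1; torsion from ∂_1 factors > 1: none. So H_0 = Z.
H_1: b_1 = 15 − 5 − 10 = 0; torsion from ∂_2 factors > 1: [2]. So H_1 = Z/2.
H_2: b_2 = 10 − 10 − 0 = 0; torsion from ∂_3 factors > 1: none. So H_2 = 0.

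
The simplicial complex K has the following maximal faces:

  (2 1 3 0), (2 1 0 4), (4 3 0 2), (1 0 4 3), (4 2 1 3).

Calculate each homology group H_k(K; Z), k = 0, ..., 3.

Order the vertices as 0 < 1 < 2 < 3 < 4. Listing each simplex with vertices in this order, K has dimension 3 with simplices:

  0-simplices (5): [0], [1], [2], [3], [4]
  1-simplices (10): [0,1], [0,2], [0,3], [0,4], [1,2], [1,3], [1,4], [2,3], [2,4], [3,4]
  2-simplices (10): [0,1,2], [0,1,3], [0,1,4], [0,2,3], [0,2,4], [0,3,4], [1,2,3], [1,2,4], [1,3,4], [2,3,4]
  3-simplices (5): [0,1,2,3], [0,1,2,4], [0,1,3,4], [0,2,3,4], [1,2,3,4]

Hence C_0 ≅ Z^5, C_1 ≅ Z^10, C_2 ≅ Z^10, C_3 ≅ Z^5.

Boundary ∂_1: C_1 → C_0 maps an edge to its endpoints' difference, ∂[p,q] = q − p. For instance
  ∂[2,4] = [4] − [2].
The 5×10 boundary matrix has rank 4 and Smith normal form diag(1,1,1,1).

The boundary map ∂_2: C_2 → C_1 maps a triangle to the signed sum of its edges. For instance
  ∂[0,1,2] = [1,2] − [0,2] + [0,1],
  ∂[1,2,4] = [2,4] − [1,4] + [1,2].
The 10×10 boundary matrix has rank 6 and Smith normal form diag(1,1,1,1,1,1).

Boundary ∂_3: C_3 → C_2 sends each 3-simplex σ to the alternating sum Σ_i (−1)^i (σ with its i-th vertex removed). For instance
  ∂[1,2,3,4] = [2,3,4] − [1,3,4] + [1,2,4] − [1,2,3],
  ∂[0,1,2,4] = [1,2,4] − [0,2,4] + [0,1,4] − [0,1,2].
As a 10×5 matrix over Z this has rank 4, with invariant factors (1,1,1,1).

From H_k ≅ ker(∂_k) / im(∂_{k+1}) we obtain:

  H_0: rank C_0 − rank ∂_1 = 5 − 4 = 1, and the invariant factors of ∂_1 are all 1, so H_0 ≅ Z.
  H_1: rank ker ∂_1 − rank ∂_2 = (10 − 4) − 6 = 0, and the invariant factors of ∂_2 are all 1, so H_1 ≅ 0.
  H_2: rank ker ∂_2 − rank ∂_3 = (10 − 6) − 4 = 0, and the invariant factors of ∂_3 are all 1, so H_2 ≅ 0.
  H_3: rank ker ∂_3 − rank ∂_4 = (5 − 4) − 0 = 1, and there is no ∂_4, so H_3 ≅ Z.

H_0 = Z,  H_1 = 0,  H_2 = 0,  H_3 = Z.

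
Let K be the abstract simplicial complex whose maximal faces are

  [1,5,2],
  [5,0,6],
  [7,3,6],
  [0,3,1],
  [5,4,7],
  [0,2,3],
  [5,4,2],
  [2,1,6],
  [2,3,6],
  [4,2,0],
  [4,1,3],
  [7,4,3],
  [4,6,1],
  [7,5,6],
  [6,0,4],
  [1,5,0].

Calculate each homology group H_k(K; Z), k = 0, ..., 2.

K has 8 vertices, 24 edges, 16 triangles.
rank ∂_0 = 0, rank ∂_1 = 7 ⇒ b_0 = 8 − 0 − 7 = 1; all invariant factors of ∂_1 are 1 so no torsion. So H_0 = Z.
rank ∂_1 = 7, rank ∂_2 = 15 ⇒ b_1 = 24 − 7 − 15 = 2; all invariant factors of ∂_2 are 1 so no torsion. So H_1 = Z^2.
rank ∂_2 = 15, rank ∂_3 = 0 ⇒ b_2 = 16 − 15 − 0 = 1. So H_2 = Z.

H_0 = Z,  H_1 = Z^2,  H_2 = Z.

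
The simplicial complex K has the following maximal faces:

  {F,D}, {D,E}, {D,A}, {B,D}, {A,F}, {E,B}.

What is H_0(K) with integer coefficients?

H_0 ≅ Z.

We work with the vertex ordering A < B < D < E < F. The simplices of K, each written with vertices in increasing order, are:

  0-simplices (5): A, B, D, E, F
  1-simplices (6): AD, AF, BD, BE, DE, DF

Hence C_0 ≅ Z^5, C_1 ≅ Z^6.

Boundary ∂_1: C_1 → C_0 sends each edge [p,q] (with p < q) to q − p. For instance
  ∂BD = D − B.
The resulting 5×6 matrix has rank 4, and its Smith normal form has invariant factors (1,1,1,1).

From H_k ≅ ker(∂_k) / im(∂_{k+1}) we obtain:

  H_0: rank C_0 − rank ∂_1 = 5 − 4 = 1, and the invariant factors of ∂_1 are all 1, so H_0 ≅ Z.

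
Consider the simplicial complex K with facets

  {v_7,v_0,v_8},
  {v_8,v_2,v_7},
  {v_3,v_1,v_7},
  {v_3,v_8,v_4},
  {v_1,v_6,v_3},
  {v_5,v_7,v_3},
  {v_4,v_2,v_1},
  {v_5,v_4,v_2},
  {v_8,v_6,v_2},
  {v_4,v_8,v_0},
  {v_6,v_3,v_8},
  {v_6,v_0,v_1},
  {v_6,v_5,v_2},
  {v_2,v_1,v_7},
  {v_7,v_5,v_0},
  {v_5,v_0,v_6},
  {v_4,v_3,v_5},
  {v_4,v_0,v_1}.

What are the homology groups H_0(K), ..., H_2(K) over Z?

H_0 ≅ Z,  H_1 ≅ Z^2,  H_2 ≅ Z.

We work with the vertex ordering v_0 < v_1 < v_2 < v_3 < v_4 < v_5 < v_6 < v_7 < v_8. The simplices of K, each written with vertices in increasing order, are:

  0-simplices (9): [v_0], [v_1], [v_2], [v_3], [v_4], [v_5], [v_6], [v_7], [v_8]
  1-simplices (27): (27 of them)
  2-simplices (18): (18 of them)

Hence C_0 ≅ Z^9, C_1 ≅ Z^27, C_2 ≅ Z^18.

Boundary ∂_1: C_1 → C_0 is given by ∂[p,q] = [q] − [p].
The resulting 9×27 matrix has rank 8, and its Smith normal form has invariant factors (1,1,1,1,1,1,1,1).

∂_2: C_2 → C_1 acts by ∂[p,q,r] = [q,r] − [p,r] + [p,q]. For instance
  ∂[v_3,v_6,v_8] = [v_6,v_8] − [v_3,v_8] + [v_3,v_6],
  ∂[v_1,v_3,v_7] = [v_3,v_7] − [v_1,v_7] + [v_1,v_3].
The 27×18 boundary matrix has rank 17 and Smith normal form diag(1,1,1,1,1,1,1,1,1,1,1,1,1,1,1,1,1).

Reading off H_k = ker ∂_k / im ∂_{k+1}:

  H_0: rank C_0 − rank ∂_1 = 9 − 8 = 1, and the invariant factors of ∂_1 are all 1, so H_0 = Z.
  H_1: rank ker ∂_1 − rank ∂_2 = (27 − 8) − 17 = 2, and the invariant factors of ∂_2 are all 1, so H_1 = Z^2.
  H_2: rank ker ∂_2 − rank ∂_3 = (18 − 17) − 0 = 1, and there is no ∂_3, so H_2 = Z.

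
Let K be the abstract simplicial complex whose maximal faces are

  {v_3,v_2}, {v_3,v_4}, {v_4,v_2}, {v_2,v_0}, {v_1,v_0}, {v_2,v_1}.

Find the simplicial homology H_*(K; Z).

Fix the vertex order v_0 < v_1 < v_2 < v_3 < v_4 and write every simplex with vertices in increasing order. Then dim K = 1 and the simplices of K are:

  0-simplices (5): [v_0], [v_1], [v_2], [v_3], [v_4]
  1-simplices (6): [v_0,v_1], [v_0,v_2], [v_1,v_2], [v_2,v_3], [v_2,v_4], [v_3,v_4]

so the chain groups are C_0 ≅ Z^5, C_1 ≅ Z^6.

∂_1: C_1 → C_0 is given by ∂[p,q] = [q] − [p]. For instance
  ∂[v_1,v_2] = [v_2] − [v_1].
As a 5×6 matrix over Z this has rank 4, with invariant factors (1,1,1,1).

Computing H_k = (kernel of ∂_k) / (image of ∂_{k+1}):

  H_0: rank C_0 − rank ∂_1 = 5 − 4 = 1, and the invariant factors of ∂_1 are all 1, so H_0 ≅ Z.
  H_1: rank ker ∂_1 − rank ∂_2 = (6 − 4) − 0 = 2, and there is no ∂_2, so H_1 ≅ Z^2.

H_0 = Z,  H_1 = Z^2.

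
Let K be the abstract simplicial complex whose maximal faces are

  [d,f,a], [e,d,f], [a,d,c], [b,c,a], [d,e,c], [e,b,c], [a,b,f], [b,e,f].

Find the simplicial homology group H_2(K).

Fix the vertex order a < b < c < d < e < f and write every simplex with vertices in increasing order. Then dim K = 2 and the simplices of K are:

  0-simplices (6): a, b, c, d, e, f
  1-simplices (12): ab, ac, ad, af, bc, be, bf, cd, ce, de, df, ef
  2-simplices (8): abc, abf, acd, adf, bce, bef, cde, def

giving chain groups C_0 ≅ Z^6, C_1 ≅ Z^12, C_2 ≅ Z^8.

The boundary map ∂_1: C_1 → C_0 sends each edge [p,q] (with p < q) to q − p.
This gives a 6×12 integer matrix of rank 5; reducing to Smith normal form yields diagonal entries (1,1,1,1,1).

The boundary map ∂_2: C_2 → C_1 maps a triangle to the signed sum of its edges. For instance
  ∂abc = bc − ac + ab,
  ∂cde = de − ce + cd.
The 12×8 boundary matrix has rank 7 and Smith normal form diag(1,1,1,1,1,1,1).

Reading off H_k = ker ∂_k / im ∂_{k+1}:

  H_2: rank ker ∂_2 − rank ∂_3 = (8 − 7) − 0 = 1, and there is no ∂_3, so H_2 ≅ Z.

(K is a triangulation of the 2-sphere S^2.)

H_2 = Z.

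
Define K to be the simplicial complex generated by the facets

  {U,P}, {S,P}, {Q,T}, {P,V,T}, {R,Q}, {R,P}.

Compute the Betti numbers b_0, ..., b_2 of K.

Fix the vertex order P < Q < R < S < T < U < V and write every simplex with vertices in increasing order. Then dim K = 2 and the simplices of K are:

  0-simplices (7): P, Q, R, S, T, U, V
  1-simplices (8): PR, PS, PT, PU, PV, QR, QT, TV
  2-simplices (1): PTV

Hence C_0 ≅ Z^7, C_1 ≅ Z^8, C_2 ≅ Z^1.

∂_1: C_1 → C_0 is given by ∂[p,q] = [q] − [p]. For instance
  ∂PS = S − P.
As a 7×8 matrix over Z this has rank 6, with invariant factors (1,1,1,1,1,1).

The boundary map ∂_2: C_2 → C_1 sends each 2-simplex [p,q,r] to [q,r] − [p,r] + [p,q]. For instance
  ∂PTV = TV − PV + PT.
As a 8×1 matrix over Z this has rank 1, with invariant factors (1).

Computing H_k = (kernel of ∂_k) / (image of ∂_{k+1}):

  H_0: rank C_0 − rank ∂_1 = 7 − 6 = 1, and the invariant factors of ∂_1 are all 1, so H_0 ≅ Z.
  H_1: rank ker ∂_1 − rank ∂_2 = (8 − 6) − 1 = 1, and the invariant factors of ∂_2 are all 1, so H_1 ≅ Z.
  H_2: rank ker ∂_2 − rank ∂_3 = (1 − 1) − 0 = 0, and there is no ∂_3, so H_2 ≅ 0.

Hence the Betti numbers are b_0 = 1, b_1 = 1, b_2 = 0.

b_0 = 1, b_1 = 1, b_2 = 0.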